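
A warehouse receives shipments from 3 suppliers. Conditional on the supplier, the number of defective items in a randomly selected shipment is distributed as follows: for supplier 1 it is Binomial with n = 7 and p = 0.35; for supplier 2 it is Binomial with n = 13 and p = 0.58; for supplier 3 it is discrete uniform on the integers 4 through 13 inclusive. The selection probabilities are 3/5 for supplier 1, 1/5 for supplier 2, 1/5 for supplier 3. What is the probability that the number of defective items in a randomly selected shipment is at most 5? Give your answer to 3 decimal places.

0.660

Conditional on each supplier, P(X ≤ 5): 1: 0.990992; 2: 0.126351; 3: 0.2.
By total probability, P(X ≤ 5) = 0.6·0.990992 + 0.2·0.126351 + 0.2·0.2 = 0.659866.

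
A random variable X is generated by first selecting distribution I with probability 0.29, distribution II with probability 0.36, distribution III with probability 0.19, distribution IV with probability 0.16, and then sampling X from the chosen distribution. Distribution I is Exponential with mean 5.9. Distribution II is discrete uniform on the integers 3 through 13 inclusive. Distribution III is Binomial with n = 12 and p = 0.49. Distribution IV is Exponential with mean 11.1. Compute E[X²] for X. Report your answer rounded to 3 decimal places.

For each component E[X²] = Var + (mean)², giving I: 69.62; II: 74; III: 37.5732; IV: 246.42.
Overall E[X²] = 0.29·69.62 + 0.36·74 + 0.19·37.5732 + 0.16·246.42 = 93.3959.

93.396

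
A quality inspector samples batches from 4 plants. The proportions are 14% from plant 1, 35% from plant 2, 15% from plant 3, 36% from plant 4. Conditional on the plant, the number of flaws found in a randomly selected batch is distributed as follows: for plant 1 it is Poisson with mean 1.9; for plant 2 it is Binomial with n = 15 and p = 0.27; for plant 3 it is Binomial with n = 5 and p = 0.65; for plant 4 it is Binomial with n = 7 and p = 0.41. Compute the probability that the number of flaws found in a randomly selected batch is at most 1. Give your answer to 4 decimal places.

0.1418

Conditional on each plant, P(X ≤ 1): 1: 0.433749; 2: 0.0583375; 3: 0.0540225; 4: 0.145945.
By total probability, P(X ≤ 1) = 0.14·0.433749 + 0.35·0.0583375 + 0.15·0.0540225 + 0.36·0.145945 = 0.141786.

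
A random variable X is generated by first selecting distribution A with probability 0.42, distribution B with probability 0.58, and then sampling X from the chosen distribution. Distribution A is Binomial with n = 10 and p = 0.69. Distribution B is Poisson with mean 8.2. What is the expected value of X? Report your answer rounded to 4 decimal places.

Component means — A: 6.9; B: 8.2.
E[X] = 0.42·6.9 + 0.58·8.2 = 7.654.

7.6540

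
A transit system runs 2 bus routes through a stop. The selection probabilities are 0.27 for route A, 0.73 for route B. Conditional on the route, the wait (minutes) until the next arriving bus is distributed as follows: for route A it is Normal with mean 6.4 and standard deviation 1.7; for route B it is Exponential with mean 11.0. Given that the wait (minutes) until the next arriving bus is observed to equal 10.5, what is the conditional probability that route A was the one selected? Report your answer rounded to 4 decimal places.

0.1192

Likelihoods f(10.5 | ·): A: 0.0128056; B: 0.0349988.
Posterior ∝ prior × likelihood. Numerator for A: 0.27·0.0128056 = 0.00345752.
Normalizing constant: 0.27·0.0128056 + 0.73·0.0349988 = 0.0290067.
P(A | observation) = 0.00345752 / 0.0290067 = 0.119197.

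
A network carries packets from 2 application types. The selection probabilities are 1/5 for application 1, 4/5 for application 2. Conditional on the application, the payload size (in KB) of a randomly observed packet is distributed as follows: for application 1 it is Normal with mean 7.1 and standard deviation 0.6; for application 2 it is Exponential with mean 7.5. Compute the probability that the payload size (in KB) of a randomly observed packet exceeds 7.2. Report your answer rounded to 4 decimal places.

Conditional on each application, P(X > 7.2): 1: 0.433816; 2: 0.382893.
By total probability, P(X > 7.2) = 0.2·0.433816 + 0.8·0.382893 = 0.393078.

0.3931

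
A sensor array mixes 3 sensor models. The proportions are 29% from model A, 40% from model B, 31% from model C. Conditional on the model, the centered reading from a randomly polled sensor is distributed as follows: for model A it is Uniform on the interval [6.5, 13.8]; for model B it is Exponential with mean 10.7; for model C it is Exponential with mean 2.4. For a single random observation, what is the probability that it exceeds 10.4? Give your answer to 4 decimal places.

Conditional on each model, P(X > 10.4): A: 0.465753; B: 0.37834; C: 0.0131237.
By total probability, P(X > 10.4) = 0.29·0.465753 + 0.4·0.37834 + 0.31·0.0131237 = 0.290473.

0.2905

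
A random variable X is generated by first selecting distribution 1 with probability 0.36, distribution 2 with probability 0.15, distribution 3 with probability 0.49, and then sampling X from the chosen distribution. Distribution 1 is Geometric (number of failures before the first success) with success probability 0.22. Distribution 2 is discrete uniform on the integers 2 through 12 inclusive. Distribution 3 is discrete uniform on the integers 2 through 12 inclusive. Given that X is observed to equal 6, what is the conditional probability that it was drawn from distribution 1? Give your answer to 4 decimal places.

0.2346

Likelihoods P(X=6 | ·): 1: 0.0495439; 2: 0.0909091; 3: 0.0909091.
Posterior ∝ prior × likelihood. Numerator for 1: 0.36·0.0495439 = 0.0178358.
Normalizing constant: 0.36·0.0495439 + 0.15·0.0909091 + 0.49·0.0909091 = 0.0760176.
P(1 | observation) = 0.0178358 / 0.0760176 = 0.234627.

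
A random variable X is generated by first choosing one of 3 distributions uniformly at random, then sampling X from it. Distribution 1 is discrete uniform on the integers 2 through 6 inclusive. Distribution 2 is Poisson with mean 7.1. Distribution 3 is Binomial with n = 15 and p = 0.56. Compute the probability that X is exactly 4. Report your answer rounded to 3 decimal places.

Conditional on each component, P(X = 4): 1: 0.2; 2: 0.0873638; 3: 0.0160644.
By total probability, P(X = 4) = 0.333333·0.2 + 0.333333·0.0873638 + 0.333333·0.0160644 = 0.101143.

0.101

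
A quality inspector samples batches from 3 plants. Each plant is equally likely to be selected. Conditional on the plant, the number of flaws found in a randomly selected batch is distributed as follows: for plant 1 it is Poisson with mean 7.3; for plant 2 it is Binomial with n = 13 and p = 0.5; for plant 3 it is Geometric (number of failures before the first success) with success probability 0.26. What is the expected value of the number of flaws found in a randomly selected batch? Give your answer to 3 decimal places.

5.549

Component means — 1: 7.3; 2: 6.5; 3: 2.84615.
E[X] = 0.333333·7.3 + 0.333333·6.5 + 0.333333·2.84615 = 5.54872.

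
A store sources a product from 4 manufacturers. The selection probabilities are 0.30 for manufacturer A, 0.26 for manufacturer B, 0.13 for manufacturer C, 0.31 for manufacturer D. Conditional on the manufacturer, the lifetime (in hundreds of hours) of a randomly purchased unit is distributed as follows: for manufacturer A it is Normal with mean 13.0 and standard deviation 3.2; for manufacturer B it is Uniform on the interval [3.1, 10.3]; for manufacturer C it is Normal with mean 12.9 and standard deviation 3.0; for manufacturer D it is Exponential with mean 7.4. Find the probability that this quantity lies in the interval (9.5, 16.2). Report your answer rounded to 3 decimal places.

0.387

Conditional on each manufacturer, P(9.5 < X < 16.2): A: 0.704312; B: 0.111111; C: 0.735797; D: 0.16498.
By total probability, P(9.5 < X < 16.2) = 0.3·0.704312 + 0.26·0.111111 + 0.13·0.735797 + 0.31·0.16498 = 0.38698.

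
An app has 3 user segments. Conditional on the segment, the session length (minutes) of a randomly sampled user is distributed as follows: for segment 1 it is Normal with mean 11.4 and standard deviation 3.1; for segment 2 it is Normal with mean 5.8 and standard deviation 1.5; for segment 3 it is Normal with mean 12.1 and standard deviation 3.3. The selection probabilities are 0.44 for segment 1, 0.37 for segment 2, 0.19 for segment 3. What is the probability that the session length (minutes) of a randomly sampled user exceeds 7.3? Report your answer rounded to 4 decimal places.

Conditional on each segment, P(X > 7.3): 1: 0.907013; 2: 0.158655; 3: 0.927102.
By total probability, P(X > 7.3) = 0.44·0.907013 + 0.37·0.158655 + 0.19·0.927102 = 0.633937.

0.6339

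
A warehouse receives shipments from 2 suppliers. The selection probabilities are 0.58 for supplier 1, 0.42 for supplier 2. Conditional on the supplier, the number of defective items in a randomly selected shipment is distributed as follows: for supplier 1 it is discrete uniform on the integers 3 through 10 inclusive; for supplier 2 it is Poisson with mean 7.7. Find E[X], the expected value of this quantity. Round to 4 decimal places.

7.0040

Component means — 1: 6.5; 2: 7.7.
E[X] = 0.58·6.5 + 0.42·7.7 = 7.004.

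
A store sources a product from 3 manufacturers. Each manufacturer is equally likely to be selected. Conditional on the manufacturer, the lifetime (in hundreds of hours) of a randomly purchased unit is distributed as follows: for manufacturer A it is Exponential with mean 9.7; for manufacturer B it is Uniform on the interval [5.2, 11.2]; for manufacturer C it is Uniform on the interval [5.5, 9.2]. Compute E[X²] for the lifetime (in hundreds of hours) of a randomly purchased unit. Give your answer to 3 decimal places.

104.528

For each component E[X²] = Var + (mean)², giving A: 188.18; B: 70.24; C: 55.1633.
Overall E[X²] = 0.333333·188.18 + 0.333333·70.24 + 0.333333·55.1633 = 104.528.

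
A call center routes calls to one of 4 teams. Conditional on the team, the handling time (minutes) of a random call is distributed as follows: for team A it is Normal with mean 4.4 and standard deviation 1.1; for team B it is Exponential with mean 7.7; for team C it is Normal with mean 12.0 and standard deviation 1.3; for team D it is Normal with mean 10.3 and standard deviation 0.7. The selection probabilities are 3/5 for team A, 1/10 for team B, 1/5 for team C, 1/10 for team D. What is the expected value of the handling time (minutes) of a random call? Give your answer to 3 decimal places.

6.840

Component means — A: 4.4; B: 7.7; C: 12; D: 10.3.
E[X] = 0.6·4.4 + 0.1·7.7 + 0.2·12 + 0.1·10.3 = 6.84.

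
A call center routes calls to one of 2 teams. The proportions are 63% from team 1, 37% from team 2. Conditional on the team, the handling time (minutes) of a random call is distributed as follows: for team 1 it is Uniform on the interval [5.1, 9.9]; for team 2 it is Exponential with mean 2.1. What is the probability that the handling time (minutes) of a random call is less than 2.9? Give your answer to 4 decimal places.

0.2770

Conditional on each team, P(X < 2.9): 1: 0; 2: 0.748661.
By total probability, P(X < 2.9) = 0.63·0 + 0.37·0.748661 = 0.277005.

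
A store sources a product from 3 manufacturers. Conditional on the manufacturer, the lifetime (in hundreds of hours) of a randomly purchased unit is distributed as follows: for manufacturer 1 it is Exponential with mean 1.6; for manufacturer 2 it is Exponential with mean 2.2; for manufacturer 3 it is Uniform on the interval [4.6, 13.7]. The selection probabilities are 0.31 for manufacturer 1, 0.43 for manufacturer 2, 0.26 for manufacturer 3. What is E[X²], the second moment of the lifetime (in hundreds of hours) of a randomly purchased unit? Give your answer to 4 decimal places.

For each component E[X²] = Var + (mean)², giving 1: 5.12; 2: 9.68; 3: 90.6233.
Overall E[X²] = 0.31·5.12 + 0.43·9.68 + 0.26·90.6233 = 29.3117.

29.3117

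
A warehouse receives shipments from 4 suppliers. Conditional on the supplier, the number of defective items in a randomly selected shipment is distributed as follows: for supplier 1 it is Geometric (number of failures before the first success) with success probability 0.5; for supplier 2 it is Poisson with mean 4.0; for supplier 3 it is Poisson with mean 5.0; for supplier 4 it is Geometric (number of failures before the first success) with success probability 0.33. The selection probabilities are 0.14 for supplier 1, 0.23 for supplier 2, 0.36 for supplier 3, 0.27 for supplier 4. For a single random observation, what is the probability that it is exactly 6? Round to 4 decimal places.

0.0858

Conditional on each supplier, P(X = 6): 1: 0.0078125; 2: 0.104196; 3: 0.146223; 4: 0.0298513.
By total probability, P(X = 6) = 0.14·0.0078125 + 0.23·0.104196 + 0.36·0.146223 + 0.27·0.0298513 = 0.0857588.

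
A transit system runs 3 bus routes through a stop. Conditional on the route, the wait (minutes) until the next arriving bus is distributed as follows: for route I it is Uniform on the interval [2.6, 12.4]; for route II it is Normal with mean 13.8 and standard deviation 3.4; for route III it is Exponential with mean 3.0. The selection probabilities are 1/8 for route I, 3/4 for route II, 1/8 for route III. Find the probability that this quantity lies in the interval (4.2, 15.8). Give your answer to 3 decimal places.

Conditional on each route, P(4.2 < X < 15.8): I: 0.836735; II: 0.719438; III: 0.241436.
By total probability, P(4.2 < X < 15.8) = 0.125·0.836735 + 0.75·0.719438 + 0.125·0.241436 = 0.67435.

0.674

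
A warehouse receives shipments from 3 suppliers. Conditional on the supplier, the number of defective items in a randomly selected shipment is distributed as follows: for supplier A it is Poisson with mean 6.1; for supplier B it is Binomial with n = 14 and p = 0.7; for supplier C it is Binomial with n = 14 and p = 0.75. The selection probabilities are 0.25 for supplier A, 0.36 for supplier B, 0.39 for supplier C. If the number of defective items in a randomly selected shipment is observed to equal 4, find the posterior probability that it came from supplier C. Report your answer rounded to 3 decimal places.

Likelihoods P(X=4 | ·): A: 0.129393; B: 0.00141918; C: 0.00030205.
Posterior ∝ prior × likelihood. Numerator for C: 0.39·0.00030205 = 0.0001178.
Normalizing constant: 0.25·0.129393 + 0.36·0.00141918 + 0.39·0.00030205 = 0.032977.
P(C | observation) = 0.0001178 / 0.032977 = 0.00357217.

0.004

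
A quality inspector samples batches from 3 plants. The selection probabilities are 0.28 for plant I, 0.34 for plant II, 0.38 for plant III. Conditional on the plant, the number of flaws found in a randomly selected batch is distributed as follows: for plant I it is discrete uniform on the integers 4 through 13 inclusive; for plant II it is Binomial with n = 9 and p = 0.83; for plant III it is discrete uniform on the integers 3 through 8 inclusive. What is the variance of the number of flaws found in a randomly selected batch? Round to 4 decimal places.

5.4101

Per component, I: μ=8.5, E[X²]=80.5; II: μ=7.47, E[X²]=57.0708; III: μ=5.5, E[X²]=33.1667.
E[X] = 0.28·8.5 + 0.34·7.47 + 0.38·5.5 = 7.0098.
E[X²] = 0.28·80.5 + 0.34·57.0708 + 0.38·33.1667 = 54.5474.
Var(X) = E[X²] − (E[X])² = 54.5474 − 49.1373 = 5.41011.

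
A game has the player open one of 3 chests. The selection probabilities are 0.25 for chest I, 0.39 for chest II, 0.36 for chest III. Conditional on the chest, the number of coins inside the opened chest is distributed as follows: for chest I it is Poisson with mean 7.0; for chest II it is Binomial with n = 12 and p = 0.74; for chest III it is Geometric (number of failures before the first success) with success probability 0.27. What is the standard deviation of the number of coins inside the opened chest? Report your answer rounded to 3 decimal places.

Per component, I: μ=7, E[X²]=56; II: μ=8.88, E[X²]=81.1632; III: μ=2.7037, E[X²]=17.3237.
E[X] = 0.25·7 + 0.39·8.88 + 0.36·2.7037 = 6.18653.
E[X²] = 0.25·56 + 0.39·81.1632 + 0.36·17.3237 = 51.8902.
Var(X) = E[X²] − (E[X])² = 51.8902 − 38.2732 = 13.617.
SD(X) = √13.617 = 3.69012.

3.690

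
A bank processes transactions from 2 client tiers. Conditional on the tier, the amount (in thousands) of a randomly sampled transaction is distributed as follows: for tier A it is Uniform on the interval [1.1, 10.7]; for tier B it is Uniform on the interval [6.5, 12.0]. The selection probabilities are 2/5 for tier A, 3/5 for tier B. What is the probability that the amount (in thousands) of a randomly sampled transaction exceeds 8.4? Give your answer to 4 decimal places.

Conditional on each tier, P(X > 8.4): A: 0.239583; B: 0.654545.
By total probability, P(X > 8.4) = 0.4·0.239583 + 0.6·0.654545 = 0.488561.

0.4886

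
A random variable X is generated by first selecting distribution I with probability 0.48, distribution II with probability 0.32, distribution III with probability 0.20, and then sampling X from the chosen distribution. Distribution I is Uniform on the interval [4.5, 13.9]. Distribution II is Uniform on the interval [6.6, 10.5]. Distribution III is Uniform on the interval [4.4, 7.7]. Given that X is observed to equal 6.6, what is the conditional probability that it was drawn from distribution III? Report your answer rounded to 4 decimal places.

0.3129

Likelihoods f(6.6 | ·): I: 0.106383; II: 0.25641; III: 0.30303.
Posterior ∝ prior × likelihood. Numerator for III: 0.2·0.30303 = 0.0606061.
Normalizing constant: 0.48·0.106383 + 0.32·0.25641 + 0.2·0.30303 = 0.193721.
P(III | observation) = 0.0606061 / 0.193721 = 0.312852.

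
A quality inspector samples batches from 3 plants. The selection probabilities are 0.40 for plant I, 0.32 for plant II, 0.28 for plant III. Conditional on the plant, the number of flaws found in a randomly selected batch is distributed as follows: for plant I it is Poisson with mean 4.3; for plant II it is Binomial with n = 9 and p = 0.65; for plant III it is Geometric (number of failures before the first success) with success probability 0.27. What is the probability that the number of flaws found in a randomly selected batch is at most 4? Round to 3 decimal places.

Conditional on each plant, P(X ≤ 4): I: 0.570438; II: 0.171719; III: 0.792693.
By total probability, P(X ≤ 4) = 0.4·0.570438 + 0.32·0.171719 + 0.28·0.792693 = 0.505079.

0.505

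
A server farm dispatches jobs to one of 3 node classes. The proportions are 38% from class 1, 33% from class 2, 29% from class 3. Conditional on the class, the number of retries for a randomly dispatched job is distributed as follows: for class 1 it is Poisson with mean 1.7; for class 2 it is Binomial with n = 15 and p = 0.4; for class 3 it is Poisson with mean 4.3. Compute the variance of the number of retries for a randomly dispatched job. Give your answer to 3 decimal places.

6.421

Per component, 1: μ=1.7, E[X²]=4.59; 2: μ=6, E[X²]=39.6; 3: μ=4.3, E[X²]=22.79.
E[X] = 0.38·1.7 + 0.33·6 + 0.29·4.3 = 3.873.
E[X²] = 0.38·4.59 + 0.33·39.6 + 0.29·22.79 = 21.4213.
Var(X) = E[X²] − (E[X])² = 21.4213 − 15.0001 = 6.42117.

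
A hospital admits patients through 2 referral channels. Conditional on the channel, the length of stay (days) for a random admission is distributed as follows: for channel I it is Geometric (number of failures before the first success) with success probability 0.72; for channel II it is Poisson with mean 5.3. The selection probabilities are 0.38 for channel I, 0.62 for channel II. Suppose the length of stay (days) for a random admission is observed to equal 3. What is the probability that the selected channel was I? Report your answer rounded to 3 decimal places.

Likelihoods P(X=3 | ·): I: 0.0158054; II: 0.123856.
Posterior ∝ prior × likelihood. Numerator for I: 0.38·0.0158054 = 0.00600607.
Normalizing constant: 0.38·0.0158054 + 0.62·0.123856 = 0.0827965.
P(I | observation) = 0.00600607 / 0.0827965 = 0.0725401.

0.073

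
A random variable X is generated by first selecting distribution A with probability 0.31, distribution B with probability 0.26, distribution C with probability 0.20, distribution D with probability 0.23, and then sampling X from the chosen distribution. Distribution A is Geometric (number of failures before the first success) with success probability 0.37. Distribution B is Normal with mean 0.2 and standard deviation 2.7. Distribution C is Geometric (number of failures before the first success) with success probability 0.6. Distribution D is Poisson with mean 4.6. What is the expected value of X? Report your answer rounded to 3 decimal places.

1.771

Component means — A: 1.7027; B: 0.2; C: 0.666667; D: 4.6.
E[X] = 0.31·1.7027 + 0.26·0.2 + 0.2·0.666667 + 0.23·4.6 = 1.77117.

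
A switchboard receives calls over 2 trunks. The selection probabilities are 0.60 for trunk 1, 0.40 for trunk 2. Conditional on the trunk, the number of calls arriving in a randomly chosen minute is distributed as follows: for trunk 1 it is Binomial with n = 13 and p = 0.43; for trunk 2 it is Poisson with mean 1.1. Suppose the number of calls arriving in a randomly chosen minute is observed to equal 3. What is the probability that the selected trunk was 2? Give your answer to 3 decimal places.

Likelihoods P(X=3 | ·): 1: 0.0823228; 2: 0.0738419.
Posterior ∝ prior × likelihood. Numerator for 2: 0.4·0.0738419 = 0.0295368.
Normalizing constant: 0.6·0.0823228 + 0.4·0.0738419 = 0.0789304.
P(2 | observation) = 0.0295368 / 0.0789304 = 0.374213.

0.374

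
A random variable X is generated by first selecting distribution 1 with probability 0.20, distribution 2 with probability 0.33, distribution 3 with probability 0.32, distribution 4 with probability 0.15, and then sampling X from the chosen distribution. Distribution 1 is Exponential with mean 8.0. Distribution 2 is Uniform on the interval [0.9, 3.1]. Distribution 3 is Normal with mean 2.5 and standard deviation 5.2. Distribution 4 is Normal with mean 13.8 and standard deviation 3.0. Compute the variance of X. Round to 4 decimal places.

Per component, 1: μ=8, E[X²]=128; 2: μ=2, E[X²]=4.40333; 3: μ=2.5, E[X²]=33.29; 4: μ=13.8, E[X²]=199.44.
E[X] = 0.2·8 + 0.33·2 + 0.32·2.5 + 0.15·13.8 = 5.13.
E[X²] = 0.2·128 + 0.33·4.40333 + 0.32·33.29 + 0.15·199.44 = 67.6219.
Var(X) = E[X²] − (E[X])² = 67.6219 − 26.3169 = 41.305.

41.3050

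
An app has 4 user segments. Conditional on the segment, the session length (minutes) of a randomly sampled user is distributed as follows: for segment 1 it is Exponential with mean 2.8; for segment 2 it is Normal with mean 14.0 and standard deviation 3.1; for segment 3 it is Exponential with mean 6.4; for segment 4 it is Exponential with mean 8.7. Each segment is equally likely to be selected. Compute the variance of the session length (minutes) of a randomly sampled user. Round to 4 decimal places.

Per component, 1: μ=2.8, E[X²]=15.68; 2: μ=14, E[X²]=205.61; 3: μ=6.4, E[X²]=81.92; 4: μ=8.7, E[X²]=151.38.
E[X] = 0.25·2.8 + 0.25·14 + 0.25·6.4 + 0.25·8.7 = 7.975.
E[X²] = 0.25·15.68 + 0.25·205.61 + 0.25·81.92 + 0.25·151.38 = 113.647.
Var(X) = E[X²] − (E[X])² = 113.647 − 63.6006 = 50.0469.

50.0469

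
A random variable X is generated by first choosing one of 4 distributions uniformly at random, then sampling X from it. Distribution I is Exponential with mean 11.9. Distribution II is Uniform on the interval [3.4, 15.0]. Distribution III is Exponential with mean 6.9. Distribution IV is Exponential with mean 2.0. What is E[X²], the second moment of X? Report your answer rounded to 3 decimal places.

120.573

For each component E[X²] = Var + (mean)², giving I: 283.22; II: 95.8533; III: 95.22; IV: 8.
Overall E[X²] = 0.25·283.22 + 0.25·95.8533 + 0.25·95.22 + 0.25·8 = 120.573.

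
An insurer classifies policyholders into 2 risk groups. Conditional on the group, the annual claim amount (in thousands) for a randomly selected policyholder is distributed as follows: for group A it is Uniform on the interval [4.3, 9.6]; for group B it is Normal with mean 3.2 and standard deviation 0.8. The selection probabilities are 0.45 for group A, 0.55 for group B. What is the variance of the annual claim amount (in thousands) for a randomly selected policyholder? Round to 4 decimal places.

4.8858

Per component, A: μ=6.95, E[X²]=50.6433; B: μ=3.2, E[X²]=10.88.
E[X] = 0.45·6.95 + 0.55·3.2 = 4.8875.
E[X²] = 0.45·50.6433 + 0.55·10.88 = 28.7735.
Var(X) = E[X²] − (E[X])² = 28.7735 − 23.8877 = 4.88584.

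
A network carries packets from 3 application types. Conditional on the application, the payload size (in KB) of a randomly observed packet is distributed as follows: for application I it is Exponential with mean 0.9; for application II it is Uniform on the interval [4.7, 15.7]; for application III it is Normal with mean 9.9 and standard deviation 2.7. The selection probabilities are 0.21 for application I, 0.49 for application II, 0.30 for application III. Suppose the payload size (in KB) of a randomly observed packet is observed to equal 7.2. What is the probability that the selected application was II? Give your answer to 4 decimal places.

0.6229

Likelihoods f(7.2 | ·): I: 0.000372736; II: 0.0909091; III: 0.0896188.
Posterior ∝ prior × likelihood. Numerator for II: 0.49·0.0909091 = 0.0445455.
Normalizing constant: 0.21·0.000372736 + 0.49·0.0909091 + 0.3·0.0896188 = 0.0715094.
P(II | observation) = 0.0445455 / 0.0715094 = 0.622932.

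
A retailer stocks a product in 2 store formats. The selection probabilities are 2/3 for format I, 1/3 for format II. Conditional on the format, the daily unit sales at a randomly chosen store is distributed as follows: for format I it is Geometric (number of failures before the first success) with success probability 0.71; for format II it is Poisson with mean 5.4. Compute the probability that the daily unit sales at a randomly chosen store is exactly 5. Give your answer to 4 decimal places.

0.0586

Conditional on each format, P(X = 5): I: 0.00145629; II: 0.172821.
By total probability, P(X = 5) = 0.666667·0.00145629 + 0.333333·0.172821 = 0.058578.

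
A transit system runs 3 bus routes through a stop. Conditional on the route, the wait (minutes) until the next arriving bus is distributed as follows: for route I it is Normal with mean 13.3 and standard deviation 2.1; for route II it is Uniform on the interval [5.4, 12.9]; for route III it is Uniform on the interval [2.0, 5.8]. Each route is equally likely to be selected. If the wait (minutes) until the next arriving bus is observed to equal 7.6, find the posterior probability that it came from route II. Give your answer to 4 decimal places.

Likelihoods f(7.6 | ·): I: 0.0047741; II: 0.133333; III: 0.
Posterior ∝ prior × likelihood. Numerator for II: 0.333333·0.133333 = 0.0444444.
Normalizing constant: 0.333333·0.0047741 + 0.333333·0.133333 + 0.333333·0 = 0.0460358.
P(II | observation) = 0.0444444 / 0.0460358 = 0.965432.

0.9654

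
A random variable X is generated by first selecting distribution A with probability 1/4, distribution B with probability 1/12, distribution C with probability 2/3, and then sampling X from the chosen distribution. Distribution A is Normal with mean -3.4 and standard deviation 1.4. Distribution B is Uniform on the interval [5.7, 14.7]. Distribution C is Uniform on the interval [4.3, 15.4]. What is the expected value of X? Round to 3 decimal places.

6.567

Component means — A: -3.4; B: 10.2; C: 9.85.
E[X] = 0.25·-3.4 + 0.0833333·10.2 + 0.666667·9.85 = 6.56667.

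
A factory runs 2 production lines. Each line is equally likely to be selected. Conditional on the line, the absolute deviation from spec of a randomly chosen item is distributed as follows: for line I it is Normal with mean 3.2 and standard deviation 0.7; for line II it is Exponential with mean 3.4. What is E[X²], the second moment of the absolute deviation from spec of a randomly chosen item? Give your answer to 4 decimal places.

16.9250

For each component E[X²] = Var + (mean)², giving I: 10.73; II: 23.12.
Overall E[X²] = 0.5·10.73 + 0.5·23.12 = 16.925.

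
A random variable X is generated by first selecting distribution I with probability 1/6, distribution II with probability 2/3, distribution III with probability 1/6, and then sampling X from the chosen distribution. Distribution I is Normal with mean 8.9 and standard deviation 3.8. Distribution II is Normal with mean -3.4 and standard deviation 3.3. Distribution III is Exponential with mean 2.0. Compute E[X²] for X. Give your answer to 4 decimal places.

31.9083

For each component E[X²] = Var + (mean)², giving I: 93.65; II: 22.45; III: 8.
Overall E[X²] = 0.166667·93.65 + 0.666667·22.45 + 0.166667·8 = 31.9083.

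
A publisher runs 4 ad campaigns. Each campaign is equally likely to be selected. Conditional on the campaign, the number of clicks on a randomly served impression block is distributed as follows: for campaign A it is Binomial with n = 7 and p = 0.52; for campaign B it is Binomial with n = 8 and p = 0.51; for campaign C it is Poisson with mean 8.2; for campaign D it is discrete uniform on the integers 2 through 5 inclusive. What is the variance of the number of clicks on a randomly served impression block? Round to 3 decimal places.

7.075

Per component, A: μ=3.64, E[X²]=14.9968; B: μ=4.08, E[X²]=18.6456; C: μ=8.2, E[X²]=75.44; D: μ=3.5, E[X²]=13.5.
E[X] = 0.25·3.64 + 0.25·4.08 + 0.25·8.2 + 0.25·3.5 = 4.855.
E[X²] = 0.25·14.9968 + 0.25·18.6456 + 0.25·75.44 + 0.25·13.5 = 30.6456.
Var(X) = E[X²] − (E[X])² = 30.6456 − 23.571 = 7.07458.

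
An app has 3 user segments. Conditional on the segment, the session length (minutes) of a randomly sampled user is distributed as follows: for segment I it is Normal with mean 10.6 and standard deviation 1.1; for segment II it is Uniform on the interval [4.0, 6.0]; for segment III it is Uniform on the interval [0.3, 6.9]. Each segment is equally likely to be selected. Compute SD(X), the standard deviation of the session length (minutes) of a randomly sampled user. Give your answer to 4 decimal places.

Per component, I: μ=10.6, E[X²]=113.57; II: μ=5, E[X²]=25.3333; III: μ=3.6, E[X²]=16.59.
E[X] = 0.333333·10.6 + 0.333333·5 + 0.333333·3.6 = 6.4.
E[X²] = 0.333333·113.57 + 0.333333·25.3333 + 0.333333·16.59 = 51.8311.
Var(X) = E[X²] − (E[X])² = 51.8311 − 40.96 = 10.8711.
SD(X) = √10.8711 = 3.29714.

3.2971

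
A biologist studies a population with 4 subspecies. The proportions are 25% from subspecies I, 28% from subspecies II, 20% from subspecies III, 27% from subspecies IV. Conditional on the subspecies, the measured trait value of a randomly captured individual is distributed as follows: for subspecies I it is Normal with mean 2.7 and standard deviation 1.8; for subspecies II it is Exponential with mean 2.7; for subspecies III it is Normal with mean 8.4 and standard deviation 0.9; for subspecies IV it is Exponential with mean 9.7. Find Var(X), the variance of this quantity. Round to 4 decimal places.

38.9646

Per component, I: μ=2.7, E[X²]=10.53; II: μ=2.7, E[X²]=14.58; III: μ=8.4, E[X²]=71.37; IV: μ=9.7, E[X²]=188.18.
E[X] = 0.25·2.7 + 0.28·2.7 + 0.2·8.4 + 0.27·9.7 = 5.73.
E[X²] = 0.25·10.53 + 0.28·14.58 + 0.2·71.37 + 0.27·188.18 = 71.7975.
Var(X) = E[X²] − (E[X])² = 71.7975 − 32.8329 = 38.9646.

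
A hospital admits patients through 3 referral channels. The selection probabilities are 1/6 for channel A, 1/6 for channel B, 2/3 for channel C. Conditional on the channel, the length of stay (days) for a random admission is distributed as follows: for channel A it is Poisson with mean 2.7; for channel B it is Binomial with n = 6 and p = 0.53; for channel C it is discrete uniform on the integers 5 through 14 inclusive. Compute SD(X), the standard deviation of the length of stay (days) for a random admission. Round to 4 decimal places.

3.9726

Per component, A: μ=2.7, E[X²]=9.99; B: μ=3.18, E[X²]=11.607; C: μ=9.5, E[X²]=98.5.
E[X] = 0.166667·2.7 + 0.166667·3.18 + 0.666667·9.5 = 7.31333.
E[X²] = 0.166667·9.99 + 0.166667·11.607 + 0.666667·98.5 = 69.2662.
Var(X) = E[X²] − (E[X])² = 69.2662 − 53.4848 = 15.7813.
SD(X) = √15.7813 = 3.97257.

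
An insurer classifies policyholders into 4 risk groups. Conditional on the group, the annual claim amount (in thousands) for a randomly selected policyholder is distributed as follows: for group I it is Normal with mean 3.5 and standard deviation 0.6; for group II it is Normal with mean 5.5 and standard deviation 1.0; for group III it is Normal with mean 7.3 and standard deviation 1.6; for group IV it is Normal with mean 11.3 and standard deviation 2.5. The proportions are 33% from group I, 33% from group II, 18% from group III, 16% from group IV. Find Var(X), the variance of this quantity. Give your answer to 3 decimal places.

8.845

Per component, I: μ=3.5, E[X²]=12.61; II: μ=5.5, E[X²]=31.25; III: μ=7.3, E[X²]=55.85; IV: μ=11.3, E[X²]=133.94.
E[X] = 0.33·3.5 + 0.33·5.5 + 0.18·7.3 + 0.16·11.3 = 6.092.
E[X²] = 0.33·12.61 + 0.33·31.25 + 0.18·55.85 + 0.16·133.94 = 45.9572.
Var(X) = E[X²] − (E[X])² = 45.9572 − 37.1125 = 8.84474.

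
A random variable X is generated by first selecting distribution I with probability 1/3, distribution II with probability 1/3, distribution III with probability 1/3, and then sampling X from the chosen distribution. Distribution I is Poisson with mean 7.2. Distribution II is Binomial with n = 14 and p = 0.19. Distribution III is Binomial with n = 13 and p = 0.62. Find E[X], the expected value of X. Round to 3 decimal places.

Component means — I: 7.2; II: 2.66; III: 8.06.
E[X] = 0.333333·7.2 + 0.333333·2.66 + 0.333333·8.06 = 5.97333.

5.973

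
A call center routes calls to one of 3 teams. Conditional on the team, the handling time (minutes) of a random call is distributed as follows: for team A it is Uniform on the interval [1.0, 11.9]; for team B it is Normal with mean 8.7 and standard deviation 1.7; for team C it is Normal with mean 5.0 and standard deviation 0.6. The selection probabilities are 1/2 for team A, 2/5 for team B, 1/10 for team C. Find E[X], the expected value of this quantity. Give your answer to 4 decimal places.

Component means — A: 6.45; B: 8.7; C: 5.
E[X] = 0.5·6.45 + 0.4·8.7 + 0.1·5 = 7.205.

7.2050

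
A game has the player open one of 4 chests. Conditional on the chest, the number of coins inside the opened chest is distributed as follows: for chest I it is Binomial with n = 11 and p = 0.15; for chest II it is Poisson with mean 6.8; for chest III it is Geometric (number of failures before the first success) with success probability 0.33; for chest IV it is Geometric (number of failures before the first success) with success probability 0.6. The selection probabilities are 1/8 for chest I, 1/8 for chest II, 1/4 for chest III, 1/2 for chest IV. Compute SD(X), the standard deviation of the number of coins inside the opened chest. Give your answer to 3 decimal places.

Per component, I: μ=1.65, E[X²]=4.125; II: μ=6.8, E[X²]=53.04; III: μ=2.0303, E[X²]=10.2746; IV: μ=0.666667, E[X²]=1.55556.
E[X] = 0.125·1.65 + 0.125·6.8 + 0.25·2.0303 + 0.5·0.666667 = 1.89716.
E[X²] = 0.125·4.125 + 0.125·53.04 + 0.25·10.2746 + 0.5·1.55556 = 10.492.
Var(X) = E[X²] − (E[X])² = 10.492 − 3.59921 = 6.89283.
SD(X) = √6.89283 = 2.62542.

2.625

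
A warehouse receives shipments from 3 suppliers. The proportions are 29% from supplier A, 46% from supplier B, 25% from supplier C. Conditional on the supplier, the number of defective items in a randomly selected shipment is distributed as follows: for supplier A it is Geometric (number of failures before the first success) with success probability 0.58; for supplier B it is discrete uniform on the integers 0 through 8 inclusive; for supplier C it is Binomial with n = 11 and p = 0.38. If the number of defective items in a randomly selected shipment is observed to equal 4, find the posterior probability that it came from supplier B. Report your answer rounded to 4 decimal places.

0.4371

Likelihoods P(X=4 | ·): A: 0.0180478; B: 0.111111; C: 0.24232.
Posterior ∝ prior × likelihood. Numerator for B: 0.46·0.111111 = 0.0511111.
Normalizing constant: 0.29·0.0180478 + 0.46·0.111111 + 0.25·0.24232 = 0.116925.
P(B | observation) = 0.0511111 / 0.116925 = 0.437127.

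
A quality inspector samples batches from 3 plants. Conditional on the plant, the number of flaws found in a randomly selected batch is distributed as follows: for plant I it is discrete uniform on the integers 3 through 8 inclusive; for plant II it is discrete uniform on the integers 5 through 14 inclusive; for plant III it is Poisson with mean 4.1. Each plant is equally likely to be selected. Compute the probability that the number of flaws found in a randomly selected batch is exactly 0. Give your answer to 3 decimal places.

0.006

Conditional on each plant, P(X = 0): I: 0; II: 0; III: 0.0165727.
By total probability, P(X = 0) = 0.333333·0 + 0.333333·0 + 0.333333·0.0165727 = 0.00552423.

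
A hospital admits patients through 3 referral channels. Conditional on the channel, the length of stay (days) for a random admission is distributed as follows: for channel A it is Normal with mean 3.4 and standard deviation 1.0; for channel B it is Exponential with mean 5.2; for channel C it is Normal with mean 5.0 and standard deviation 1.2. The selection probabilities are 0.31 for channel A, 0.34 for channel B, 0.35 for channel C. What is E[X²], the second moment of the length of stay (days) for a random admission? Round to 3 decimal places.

31.535

For each component E[X²] = Var + (mean)², giving A: 12.56; B: 54.08; C: 26.44.
Overall E[X²] = 0.31·12.56 + 0.34·54.08 + 0.35·26.44 = 31.5348.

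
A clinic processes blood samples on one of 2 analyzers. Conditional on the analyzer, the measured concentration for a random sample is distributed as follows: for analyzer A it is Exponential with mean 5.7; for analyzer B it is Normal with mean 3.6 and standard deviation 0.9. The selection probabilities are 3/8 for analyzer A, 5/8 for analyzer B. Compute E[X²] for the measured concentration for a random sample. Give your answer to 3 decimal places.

For each component E[X²] = Var + (mean)², giving A: 64.98; B: 13.77.
Overall E[X²] = 0.375·64.98 + 0.625·13.77 = 32.9738.

32.974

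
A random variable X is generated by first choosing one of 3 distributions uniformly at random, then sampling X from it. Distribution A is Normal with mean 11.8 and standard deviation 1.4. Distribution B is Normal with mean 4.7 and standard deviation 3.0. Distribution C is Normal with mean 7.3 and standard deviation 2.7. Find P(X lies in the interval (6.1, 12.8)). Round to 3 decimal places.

0.577

Conditional on each component, P(6.1 < X < 12.8): A: 0.762451; B: 0.316902; C: 0.650816.
By total probability, P(6.1 < X < 12.8) = 0.333333·0.762451 + 0.333333·0.316902 + 0.333333·0.650816 = 0.576723.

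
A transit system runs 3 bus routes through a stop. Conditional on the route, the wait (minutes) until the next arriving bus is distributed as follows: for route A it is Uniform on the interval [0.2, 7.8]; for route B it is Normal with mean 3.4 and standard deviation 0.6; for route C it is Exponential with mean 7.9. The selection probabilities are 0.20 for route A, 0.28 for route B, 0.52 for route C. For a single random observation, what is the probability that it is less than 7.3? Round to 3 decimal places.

Conditional on each route, P(X < 7.3): A: 0.934211; B: 1; C: 0.603092.
By total probability, P(X < 7.3) = 0.2·0.934211 + 0.28·1 + 0.52·0.603092 = 0.78045.

0.780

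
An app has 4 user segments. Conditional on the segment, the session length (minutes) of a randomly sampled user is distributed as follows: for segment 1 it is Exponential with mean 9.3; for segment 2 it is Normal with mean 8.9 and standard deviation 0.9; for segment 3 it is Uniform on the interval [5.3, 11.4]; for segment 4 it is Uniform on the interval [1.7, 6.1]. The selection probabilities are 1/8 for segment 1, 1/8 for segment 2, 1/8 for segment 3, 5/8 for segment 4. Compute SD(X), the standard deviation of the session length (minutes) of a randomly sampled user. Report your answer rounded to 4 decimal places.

4.2554

Per component, 1: μ=9.3, E[X²]=172.98; 2: μ=8.9, E[X²]=80.02; 3: μ=8.35, E[X²]=72.8233; 4: μ=3.9, E[X²]=16.8233.
E[X] = 0.125·9.3 + 0.125·8.9 + 0.125·8.35 + 0.625·3.9 = 5.75625.
E[X²] = 0.125·172.98 + 0.125·80.02 + 0.125·72.8233 + 0.625·16.8233 = 51.2425.
Var(X) = E[X²] − (E[X])² = 51.2425 − 33.1344 = 18.1081.
SD(X) = √18.1081 = 4.25536.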